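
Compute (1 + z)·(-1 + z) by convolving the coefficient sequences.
Ascending coefficients: a = [1, 1], b = [-1, 1]. c[0] = 1×-1 = -1; c[1] = 1×1 + 1×-1 = 0; c[2] = 1×1 = 1. Result coefficients: [-1, 0, 1] → -1 + z^2

-1 + z^2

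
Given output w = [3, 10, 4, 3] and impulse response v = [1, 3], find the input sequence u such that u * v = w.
Deconvolve w=[3, 10, 4, 3] by v=[1, 3]. Since v[0]=1, solve forward: u[0] = w[0] / 1 = 3; u[1] = (w[1] - 3×3) / 1 = 1; u[2] = (w[2] - 1×3) / 1 = 1. So u = [3, 1, 1]. Check by forward convolution: w[0] = 3×1 = 3; w[1] = 3×3 + 1×1 = 10; w[2] = 1×3 + 1×1 = 4; w[3] = 1×3 = 3

[3, 1, 1]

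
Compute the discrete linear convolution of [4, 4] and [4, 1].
y[0] = 4×4 = 16; y[1] = 4×1 + 4×4 = 20; y[2] = 4×1 = 4

[16, 20, 4]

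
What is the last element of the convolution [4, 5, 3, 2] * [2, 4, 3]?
Use y[k] = Σ_i a[i]·b[k-i] at k=5. y[5] = 2×3 = 6

6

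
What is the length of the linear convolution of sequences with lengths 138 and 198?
Linear/full convolution length: m + n - 1 = 138 + 198 - 1 = 335

335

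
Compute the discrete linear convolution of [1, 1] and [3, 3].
y[0] = 1×3 = 3; y[1] = 1×3 + 1×3 = 6; y[2] = 1×3 = 3

[3, 6, 3]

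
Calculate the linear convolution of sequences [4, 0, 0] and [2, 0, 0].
y[0] = 4×2 = 8; y[1] = 4×0 + 0×2 = 0; y[2] = 4×0 + 0×0 + 0×2 = 0; y[3] = 0×0 + 0×0 = 0; y[4] = 0×0 = 0

[8, 0, 0, 0, 0]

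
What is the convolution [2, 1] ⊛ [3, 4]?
y[0] = 2×3 = 6; y[1] = 2×4 + 1×3 = 11; y[2] = 1×4 = 4

[6, 11, 4]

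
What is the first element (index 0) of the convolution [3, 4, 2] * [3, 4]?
Use y[k] = Σ_i a[i]·b[k-i] at k=0. y[0] = 3×3 = 9

9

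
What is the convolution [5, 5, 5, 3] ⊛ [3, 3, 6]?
y[0] = 5×3 = 15; y[1] = 5×3 + 5×3 = 30; y[2] = 5×6 + 5×3 + 5×3 = 60; y[3] = 5×6 + 5×3 + 3×3 = 54; y[4] = 5×6 + 3×3 = 39; y[5] = 3×6 = 18

[15, 30, 60, 54, 39, 18]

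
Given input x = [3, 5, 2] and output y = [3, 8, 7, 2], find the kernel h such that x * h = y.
Output length 4 = len(x) + len(h) - 1 ⇒ len(h) = 2. Solve h forward using h[k] = (y[k] - Σ_{i≥1} x[i]·h[k-i]) / x[0]: h[0] = y[0] / x[0] = 3 / 3 = 1; h[1] = (y[1] - 5×1) / x[0] = (8 - 5×1) / 3 = 1. So h = [1, 1]. Forward-check [3, 5, 2] * [1, 1]: y[0] = 3×1 = 3; y[1] = 3×1 + 5×1 = 8; y[2] = 5×1 + 2×1 = 7; y[3] = 2×1 = 2 → [3, 8, 7, 2] ✓

[1, 1]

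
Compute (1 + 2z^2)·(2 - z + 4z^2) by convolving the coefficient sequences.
Ascending coefficients: a = [1, 0, 2], b = [2, -1, 4]. c[0] = 1×2 = 2; c[1] = 1×-1 + 0×2 = -1; c[2] = 1×4 + 0×-1 + 2×2 = 8; c[3] = 0×4 + 2×-1 = -2; c[4] = 2×4 = 8. Result coefficients: [2, -1, 8, -2, 8] → 2 - z + 8z^2 - 2z^3 + 8z^4

2 - z + 8z^2 - 2z^3 + 8z^4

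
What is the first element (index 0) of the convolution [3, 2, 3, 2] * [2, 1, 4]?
Use y[k] = Σ_i a[i]·b[k-i] at k=0. y[0] = 3×2 = 6

6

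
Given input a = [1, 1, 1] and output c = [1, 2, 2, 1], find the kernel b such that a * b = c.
Output length 4 = len(a) + len(b) - 1 ⇒ len(b) = 2. Solve b forward using b[k] = (c[k] - Σ_{i≥1} a[i]·b[k-i]) / a[0]: b[0] = c[0] / a[0] = 1 / 1 = 1; b[1] = (c[1] - 1×1) / a[0] = (2 - 1×1) / 1 = 1. So b = [1, 1]. Forward-check [1, 1, 1] * [1, 1]: c[0] = 1×1 = 1; c[1] = 1×1 + 1×1 = 2; c[2] = 1×1 + 1×1 = 2; c[3] = 1×1 = 1 → [1, 2, 2, 1] ✓

[1, 1]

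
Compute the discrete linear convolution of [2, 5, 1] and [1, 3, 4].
y[0] = 2×1 = 2; y[1] = 2×3 + 5×1 = 11; y[2] = 2×4 + 5×3 + 1×1 = 24; y[3] = 5×4 + 1×3 = 23; y[4] = 1×4 = 4

[2, 11, 24, 23, 4]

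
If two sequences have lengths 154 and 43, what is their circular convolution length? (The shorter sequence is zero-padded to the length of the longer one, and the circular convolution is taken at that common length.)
Circular convolution (zero-padding the shorter input) has length max(m, n) = max(154, 43) = 154

154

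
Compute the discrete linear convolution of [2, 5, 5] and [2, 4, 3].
y[0] = 2×2 = 4; y[1] = 2×4 + 5×2 = 18; y[2] = 2×3 + 5×4 + 5×2 = 36; y[3] = 5×3 + 5×4 = 35; y[4] = 5×3 = 15

[4, 18, 36, 35, 15]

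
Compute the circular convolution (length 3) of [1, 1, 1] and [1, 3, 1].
Use y[k] = Σ_j x[j]·h[(k-j) mod 3]. y[0] = 1×1 + 1×1 + 1×3 = 5; y[1] = 1×3 + 1×1 + 1×1 = 5; y[2] = 1×1 + 1×3 + 1×1 = 5. Result: [5, 5, 5]

[5, 5, 5]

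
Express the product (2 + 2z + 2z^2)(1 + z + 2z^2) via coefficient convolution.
Ascending coefficients: a = [2, 2, 2], b = [1, 1, 2]. c[0] = 2×1 = 2; c[1] = 2×1 + 2×1 = 4; c[2] = 2×2 + 2×1 + 2×1 = 8; c[3] = 2×2 + 2×1 = 6; c[4] = 2×2 = 4. Result coefficients: [2, 4, 8, 6, 4] → 2 + 4z + 8z^2 + 6z^3 + 4z^4

2 + 4z + 8z^2 + 6z^3 + 4z^4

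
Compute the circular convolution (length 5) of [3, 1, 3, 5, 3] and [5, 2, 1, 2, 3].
Use y[k] = Σ_j u[j]·v[(k-j) mod 5]. y[0] = 3×5 + 1×3 + 3×2 + 5×1 + 3×2 = 35; y[1] = 3×2 + 1×5 + 3×3 + 5×2 + 3×1 = 33; y[2] = 3×1 + 1×2 + 3×5 + 5×3 + 3×2 = 41; y[3] = 3×2 + 1×1 + 3×2 + 5×5 + 3×3 = 47; y[4] = 3×3 + 1×2 + 3×1 + 5×2 + 3×5 = 39. Result: [35, 33, 41, 47, 39]

[35, 33, 41, 47, 39]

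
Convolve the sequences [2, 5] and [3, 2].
y[0] = 2×3 = 6; y[1] = 2×2 + 5×3 = 19; y[2] = 5×2 = 10

[6, 19, 10]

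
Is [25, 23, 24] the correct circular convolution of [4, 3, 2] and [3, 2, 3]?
Recompute circular convolution of [4, 3, 2] and [3, 2, 3]: y[0] = 4×3 + 3×3 + 2×2 = 25; y[1] = 4×2 + 3×3 + 2×3 = 23; y[2] = 4×3 + 3×2 + 2×3 = 24 → [25, 23, 24]. Given [25, 23, 24] matches, so answer: Yes

Yes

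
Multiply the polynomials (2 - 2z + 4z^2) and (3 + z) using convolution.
Ascending coefficients: a = [2, -2, 4], b = [3, 1]. c[0] = 2×3 = 6; c[1] = 2×1 + -2×3 = -4; c[2] = -2×1 + 4×3 = 10; c[3] = 4×1 = 4. Result coefficients: [6, -4, 10, 4] → 6 - 4z + 10z^2 + 4z^3

6 - 4z + 10z^2 + 4z^3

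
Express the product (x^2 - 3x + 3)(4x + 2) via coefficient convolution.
Ascending coefficients: a = [3, -3, 1], b = [2, 4]. c[0] = 3×2 = 6; c[1] = 3×4 + -3×2 = 6; c[2] = -3×4 + 1×2 = -10; c[3] = 1×4 = 4. Result coefficients: [6, 6, -10, 4] → 4x^3 - 10x^2 + 6x + 6

4x^3 - 10x^2 + 6x + 6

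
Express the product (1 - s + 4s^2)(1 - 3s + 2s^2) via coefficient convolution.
Ascending coefficients: a = [1, -1, 4], b = [1, -3, 2]. c[0] = 1×1 = 1; c[1] = 1×-3 + -1×1 = -4; c[2] = 1×2 + -1×-3 + 4×1 = 9; c[3] = -1×2 + 4×-3 = -14; c[4] = 4×2 = 8. Result coefficients: [1, -4, 9, -14, 8] → 1 - 4s + 9s^2 - 14s^3 + 8s^4

1 - 4s + 9s^2 - 14s^3 + 8s^4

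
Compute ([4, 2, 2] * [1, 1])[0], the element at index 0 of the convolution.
Use y[k] = Σ_i a[i]·b[k-i] at k=0. y[0] = 4×1 = 4

4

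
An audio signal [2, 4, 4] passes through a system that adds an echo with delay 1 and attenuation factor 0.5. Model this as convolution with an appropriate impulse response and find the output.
Direct-path + delayed-attenuated-path model → impulse response h = [1, 0.5] (1 at lag 0, 0.5 at lag 1). Output y[n] = x[n] + 0.5·x[n - 1] (with x[n] = 0 outside 0..2): y[0] = 2 + 0.5×0 = 2; y[1] = 4 + 0.5×2 = 5.0; y[2] = 4 + 0.5×4 = 6.0; y[3] = 0 + 0.5×4 = 2.0. So y = [2, 5.0, 6.0, 2.0]

[2, 5.0, 6.0, 2.0]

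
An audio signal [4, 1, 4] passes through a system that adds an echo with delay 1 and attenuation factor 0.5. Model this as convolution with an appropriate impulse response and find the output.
Direct-path + delayed-attenuated-path model → impulse response h = [1, 0.5] (1 at lag 0, 0.5 at lag 1). Output y[n] = x[n] + 0.5·x[n - 1] (with x[n] = 0 outside 0..2): y[0] = 4 + 0.5×0 = 4; y[1] = 1 + 0.5×4 = 3.0; y[2] = 4 + 0.5×1 = 4.5; y[3] = 0 + 0.5×4 = 2.0. So y = [4, 3.0, 4.5, 2.0]

[4, 3.0, 4.5, 2.0]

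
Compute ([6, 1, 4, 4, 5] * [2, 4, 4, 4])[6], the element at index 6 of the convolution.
Use y[k] = Σ_i a[i]·b[k-i] at k=6. y[6] = 4×4 + 5×4 = 36

36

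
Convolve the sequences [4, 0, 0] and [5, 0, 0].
y[0] = 4×5 = 20; y[1] = 4×0 + 0×5 = 0; y[2] = 4×0 + 0×0 + 0×5 = 0; y[3] = 0×0 + 0×0 = 0; y[4] = 0×0 = 0

[20, 0, 0, 0, 0]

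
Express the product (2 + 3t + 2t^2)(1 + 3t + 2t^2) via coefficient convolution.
Ascending coefficients: a = [2, 3, 2], b = [1, 3, 2]. c[0] = 2×1 = 2; c[1] = 2×3 + 3×1 = 9; c[2] = 2×2 + 3×3 + 2×1 = 15; c[3] = 3×2 + 2×3 = 12; c[4] = 2×2 = 4. Result coefficients: [2, 9, 15, 12, 4] → 2 + 9t + 15t^2 + 12t^3 + 4t^4

2 + 9t + 15t^2 + 12t^3 + 4t^4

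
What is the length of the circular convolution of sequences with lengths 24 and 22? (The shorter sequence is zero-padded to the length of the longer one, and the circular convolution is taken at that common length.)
Circular convolution (zero-padding the shorter input) has length max(m, n) = max(24, 22) = 24

24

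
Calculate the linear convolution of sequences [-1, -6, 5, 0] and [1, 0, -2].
y[0] = -1×1 = -1; y[1] = -1×0 + -6×1 = -6; y[2] = -1×-2 + -6×0 + 5×1 = 7; y[3] = -6×-2 + 5×0 + 0×1 = 12; y[4] = 5×-2 + 0×0 = -10; y[5] = 0×-2 = 0

[-1, -6, 7, 12, -10, 0]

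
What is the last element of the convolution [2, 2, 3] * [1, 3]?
Use y[k] = Σ_i a[i]·b[k-i] at k=3. y[3] = 3×3 = 9

9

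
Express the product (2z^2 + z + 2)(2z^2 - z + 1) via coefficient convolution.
Ascending coefficients: a = [2, 1, 2], b = [1, -1, 2]. c[0] = 2×1 = 2; c[1] = 2×-1 + 1×1 = -1; c[2] = 2×2 + 1×-1 + 2×1 = 5; c[3] = 1×2 + 2×-1 = 0; c[4] = 2×2 = 4. Result coefficients: [2, -1, 5, 0, 4] → 4z^4 + 5z^2 - z + 2

4z^4 + 5z^2 - z + 2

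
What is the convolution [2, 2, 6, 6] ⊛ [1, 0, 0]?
y[0] = 2×1 = 2; y[1] = 2×0 + 2×1 = 2; y[2] = 2×0 + 2×0 + 6×1 = 6; y[3] = 2×0 + 6×0 + 6×1 = 6; y[4] = 6×0 + 6×0 = 0; y[5] = 6×0 = 0

[2, 2, 6, 6, 0, 0]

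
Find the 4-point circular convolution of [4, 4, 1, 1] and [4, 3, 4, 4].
Use y[k] = Σ_j u[j]·v[(k-j) mod 4]. y[0] = 4×4 + 4×4 + 1×4 + 1×3 = 39; y[1] = 4×3 + 4×4 + 1×4 + 1×4 = 36; y[2] = 4×4 + 4×3 + 1×4 + 1×4 = 36; y[3] = 4×4 + 4×4 + 1×3 + 1×4 = 39. Result: [39, 36, 36, 39]

[39, 36, 36, 39]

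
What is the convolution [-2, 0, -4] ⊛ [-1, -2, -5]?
y[0] = -2×-1 = 2; y[1] = -2×-2 + 0×-1 = 4; y[2] = -2×-5 + 0×-2 + -4×-1 = 14; y[3] = 0×-5 + -4×-2 = 8; y[4] = -4×-5 = 20

[2, 4, 14, 8, 20]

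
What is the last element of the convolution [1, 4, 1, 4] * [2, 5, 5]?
Use y[k] = Σ_i a[i]·b[k-i] at k=5. y[5] = 4×5 = 20

20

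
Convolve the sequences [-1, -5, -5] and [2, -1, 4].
y[0] = -1×2 = -2; y[1] = -1×-1 + -5×2 = -9; y[2] = -1×4 + -5×-1 + -5×2 = -9; y[3] = -5×4 + -5×-1 = -15; y[4] = -5×4 = -20

[-2, -9, -9, -15, -20]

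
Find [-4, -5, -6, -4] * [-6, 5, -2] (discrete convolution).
y[0] = -4×-6 = 24; y[1] = -4×5 + -5×-6 = 10; y[2] = -4×-2 + -5×5 + -6×-6 = 19; y[3] = -5×-2 + -6×5 + -4×-6 = 4; y[4] = -6×-2 + -4×5 = -8; y[5] = -4×-2 = 8

[24, 10, 19, 4, -8, 8]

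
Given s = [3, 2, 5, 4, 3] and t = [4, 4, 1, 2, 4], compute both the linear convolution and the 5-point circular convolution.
Linear: y_lin[0] = 3×4 = 12; y_lin[1] = 3×4 + 2×4 = 20; y_lin[2] = 3×1 + 2×4 + 5×4 = 31; y_lin[3] = 3×2 + 2×1 + 5×4 + 4×4 = 44; y_lin[4] = 3×4 + 2×2 + 5×1 + 4×4 + 3×4 = 49; y_lin[5] = 2×4 + 5×2 + 4×1 + 3×4 = 34; y_lin[6] = 5×4 + 4×2 + 3×1 = 31; y_lin[7] = 4×4 + 3×2 = 22; y_lin[8] = 3×4 = 12 → [12, 20, 31, 44, 49, 34, 31, 22, 12]. Circular (length 5): y[0] = 3×4 + 2×4 + 5×2 + 4×1 + 3×4 = 46; y[1] = 3×4 + 2×4 + 5×4 + 4×2 + 3×1 = 51; y[2] = 3×1 + 2×4 + 5×4 + 4×4 + 3×2 = 53; y[3] = 3×2 + 2×1 + 5×4 + 4×4 + 3×4 = 56; y[4] = 3×4 + 2×2 + 5×1 + 4×4 + 3×4 = 49 → [46, 51, 53, 56, 49]

Linear: [12, 20, 31, 44, 49, 34, 31, 22, 12], Circular: [46, 51, 53, 56, 49]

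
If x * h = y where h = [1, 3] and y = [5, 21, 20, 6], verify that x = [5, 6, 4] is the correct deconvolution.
Forward-compute [5, 6, 4] * [1, 3]: y[0] = 5×1 = 5; y[1] = 5×3 + 6×1 = 21; y[2] = 6×3 + 4×1 = 22; y[3] = 4×3 = 12 → [5, 21, 22, 12]. Does not match given y = [5, 21, 20, 6].

Not verified. [5, 6, 4] * [1, 3] = [5, 21, 22, 12], which differs from [5, 21, 20, 6] at index 2.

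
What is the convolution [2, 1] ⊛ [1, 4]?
y[0] = 2×1 = 2; y[1] = 2×4 + 1×1 = 9; y[2] = 1×4 = 4

[2, 9, 4]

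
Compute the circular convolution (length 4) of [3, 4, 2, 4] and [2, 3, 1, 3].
Use y[k] = Σ_j a[j]·b[(k-j) mod 4]. y[0] = 3×2 + 4×3 + 2×1 + 4×3 = 32; y[1] = 3×3 + 4×2 + 2×3 + 4×1 = 27; y[2] = 3×1 + 4×3 + 2×2 + 4×3 = 31; y[3] = 3×3 + 4×1 + 2×3 + 4×2 = 27. Result: [32, 27, 31, 27]

[32, 27, 31, 27]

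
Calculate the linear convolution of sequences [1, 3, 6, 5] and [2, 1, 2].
y[0] = 1×2 = 2; y[1] = 1×1 + 3×2 = 7; y[2] = 1×2 + 3×1 + 6×2 = 17; y[3] = 3×2 + 6×1 + 5×2 = 22; y[4] = 6×2 + 5×1 = 17; y[5] = 5×2 = 10

[2, 7, 17, 22, 17, 10]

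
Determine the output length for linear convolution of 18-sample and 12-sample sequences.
Linear/full convolution length: m + n - 1 = 18 + 12 - 1 = 29

29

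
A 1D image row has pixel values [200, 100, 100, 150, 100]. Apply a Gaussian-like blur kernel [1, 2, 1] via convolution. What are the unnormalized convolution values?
Convolve image row [200, 100, 100, 150, 100] with kernel [1, 2, 1]: y[0] = 200×1 = 200; y[1] = 200×2 + 100×1 = 500; y[2] = 200×1 + 100×2 + 100×1 = 500; y[3] = 100×1 + 100×2 + 150×1 = 450; y[4] = 100×1 + 150×2 + 100×1 = 500; y[5] = 150×1 + 100×2 = 350; y[6] = 100×1 = 100 → [200, 500, 500, 450, 500, 350, 100]. Normalization factor = sum(kernel) = 4.

[200, 500, 500, 450, 500, 350, 100]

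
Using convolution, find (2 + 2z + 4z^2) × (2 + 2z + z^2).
Ascending coefficients: a = [2, 2, 4], b = [2, 2, 1]. c[0] = 2×2 = 4; c[1] = 2×2 + 2×2 = 8; c[2] = 2×1 + 2×2 + 4×2 = 14; c[3] = 2×1 + 4×2 = 10; c[4] = 4×1 = 4. Result coefficients: [4, 8, 14, 10, 4] → 4 + 8z + 14z^2 + 10z^3 + 4z^4

4 + 8z + 14z^2 + 10z^3 + 4z^4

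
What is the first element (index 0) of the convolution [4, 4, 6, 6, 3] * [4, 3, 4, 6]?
Use y[k] = Σ_i a[i]·b[k-i] at k=0. y[0] = 4×4 = 16

16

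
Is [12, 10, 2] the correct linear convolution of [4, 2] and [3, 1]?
Recompute linear convolution of [4, 2] and [3, 1]: y[0] = 4×3 = 12; y[1] = 4×1 + 2×3 = 10; y[2] = 2×1 = 2 → [12, 10, 2]. Given [12, 10, 2] matches, so answer: Yes

Yes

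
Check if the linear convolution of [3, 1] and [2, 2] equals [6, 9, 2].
Recompute linear convolution of [3, 1] and [2, 2]: y[0] = 3×2 = 6; y[1] = 3×2 + 1×2 = 8; y[2] = 1×2 = 2 → [6, 8, 2]. Compare to given [6, 9, 2]: they differ at index 1: given 9, correct 8, so answer: No

No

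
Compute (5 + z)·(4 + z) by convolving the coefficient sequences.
Ascending coefficients: a = [5, 1], b = [4, 1]. c[0] = 5×4 = 20; c[1] = 5×1 + 1×4 = 9; c[2] = 1×1 = 1. Result coefficients: [20, 9, 1] → 20 + 9z + z^2

20 + 9z + z^2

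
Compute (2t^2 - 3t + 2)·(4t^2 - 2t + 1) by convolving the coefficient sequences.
Ascending coefficients: a = [2, -3, 2], b = [1, -2, 4]. c[0] = 2×1 = 2; c[1] = 2×-2 + -3×1 = -7; c[2] = 2×4 + -3×-2 + 2×1 = 16; c[3] = -3×4 + 2×-2 = -16; c[4] = 2×4 = 8. Result coefficients: [2, -7, 16, -16, 8] → 8t^4 - 16t^3 + 16t^2 - 7t + 2

8t^4 - 16t^3 + 16t^2 - 7t + 2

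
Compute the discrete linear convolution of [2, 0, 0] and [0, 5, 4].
y[0] = 2×0 = 0; y[1] = 2×5 + 0×0 = 10; y[2] = 2×4 + 0×5 + 0×0 = 8; y[3] = 0×4 + 0×5 = 0; y[4] = 0×4 = 0

[0, 10, 8, 0, 0]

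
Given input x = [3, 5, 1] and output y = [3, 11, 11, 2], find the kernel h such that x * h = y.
Output length 4 = len(x) + len(h) - 1 ⇒ len(h) = 2. Solve h forward using h[k] = (y[k] - Σ_{i≥1} x[i]·h[k-i]) / x[0]: h[0] = y[0] / x[0] = 3 / 3 = 1; h[1] = (y[1] - 5×1) / x[0] = (11 - 5×1) / 3 = 2. So h = [1, 2]. Forward-check [3, 5, 1] * [1, 2]: y[0] = 3×1 = 3; y[1] = 3×2 + 5×1 = 11; y[2] = 5×2 + 1×1 = 11; y[3] = 1×2 = 2 → [3, 11, 11, 2] ✓

[1, 2]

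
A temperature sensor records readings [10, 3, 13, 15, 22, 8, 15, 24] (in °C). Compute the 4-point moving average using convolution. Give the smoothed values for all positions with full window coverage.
4-point moving average kernel = [1, 1, 1, 1]. Apply in 'valid' mode (full window coverage): avg[0] = (10 + 3 + 13 + 15) / 4 = 10.25; avg[1] = (3 + 13 + 15 + 22) / 4 = 13.25; avg[2] = (13 + 15 + 22 + 8) / 4 = 14.5; avg[3] = (15 + 22 + 8 + 15) / 4 = 15.0; avg[4] = (22 + 8 + 15 + 24) / 4 = 17.25. Smoothed values: [10.25, 13.25, 14.5, 15.0, 17.25]

[10.25, 13.25, 14.5, 15.0, 17.25]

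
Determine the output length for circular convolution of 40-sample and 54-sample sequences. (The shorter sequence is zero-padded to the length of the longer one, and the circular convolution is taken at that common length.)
Circular convolution (zero-padding the shorter input) has length max(m, n) = max(40, 54) = 54

54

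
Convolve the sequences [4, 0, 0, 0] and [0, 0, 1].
y[0] = 4×0 = 0; y[1] = 4×0 + 0×0 = 0; y[2] = 4×1 + 0×0 + 0×0 = 4; y[3] = 0×1 + 0×0 + 0×0 = 0; y[4] = 0×1 + 0×0 = 0; y[5] = 0×1 = 0

[0, 0, 4, 0, 0, 0]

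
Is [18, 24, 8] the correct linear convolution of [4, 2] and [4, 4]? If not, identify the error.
Recompute linear convolution of [4, 2] and [4, 4]: y[0] = 4×4 = 16; y[1] = 4×4 + 2×4 = 24; y[2] = 2×4 = 8 → [16, 24, 8]. Compare to given [18, 24, 8]: they differ at index 0: given 18, correct 16, so answer: No

No. Error at index 0: given 18, correct 16.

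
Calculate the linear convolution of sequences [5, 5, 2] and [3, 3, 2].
y[0] = 5×3 = 15; y[1] = 5×3 + 5×3 = 30; y[2] = 5×2 + 5×3 + 2×3 = 31; y[3] = 5×2 + 2×3 = 16; y[4] = 2×2 = 4

[15, 30, 31, 16, 4]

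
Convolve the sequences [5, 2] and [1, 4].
y[0] = 5×1 = 5; y[1] = 5×4 + 2×1 = 22; y[2] = 2×4 = 8

[5, 22, 8]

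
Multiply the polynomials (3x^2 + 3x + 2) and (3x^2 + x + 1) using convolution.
Ascending coefficients: a = [2, 3, 3], b = [1, 1, 3]. c[0] = 2×1 = 2; c[1] = 2×1 + 3×1 = 5; c[2] = 2×3 + 3×1 + 3×1 = 12; c[3] = 3×3 + 3×1 = 12; c[4] = 3×3 = 9. Result coefficients: [2, 5, 12, 12, 9] → 9x^4 + 12x^3 + 12x^2 + 5x + 2

9x^4 + 12x^3 + 12x^2 + 5x + 2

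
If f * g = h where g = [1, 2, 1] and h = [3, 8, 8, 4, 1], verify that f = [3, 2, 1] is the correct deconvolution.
Forward-compute [3, 2, 1] * [1, 2, 1]: h[0] = 3×1 = 3; h[1] = 3×2 + 2×1 = 8; h[2] = 3×1 + 2×2 + 1×1 = 8; h[3] = 2×1 + 1×2 = 4; h[4] = 1×1 = 1 → [3, 8, 8, 4, 1]. Matches given h = [3, 8, 8, 4, 1], so verified.

Verified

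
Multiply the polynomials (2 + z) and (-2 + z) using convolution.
Ascending coefficients: a = [2, 1], b = [-2, 1]. c[0] = 2×-2 = -4; c[1] = 2×1 + 1×-2 = 0; c[2] = 1×1 = 1. Result coefficients: [-4, 0, 1] → -4 + z^2

-4 + z^2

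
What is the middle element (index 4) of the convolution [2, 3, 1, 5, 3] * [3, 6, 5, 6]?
Use y[k] = Σ_i a[i]·b[k-i] at k=4. y[4] = 3×6 + 1×5 + 5×6 + 3×3 = 62

62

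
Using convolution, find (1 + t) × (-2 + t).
Ascending coefficients: a = [1, 1], b = [-2, 1]. c[0] = 1×-2 = -2; c[1] = 1×1 + 1×-2 = -1; c[2] = 1×1 = 1. Result coefficients: [-2, -1, 1] → -2 - t + t^2

-2 - t + t^2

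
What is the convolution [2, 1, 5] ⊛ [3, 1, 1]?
y[0] = 2×3 = 6; y[1] = 2×1 + 1×3 = 5; y[2] = 2×1 + 1×1 + 5×3 = 18; y[3] = 1×1 + 5×1 = 6; y[4] = 5×1 = 5

[6, 5, 18, 6, 5]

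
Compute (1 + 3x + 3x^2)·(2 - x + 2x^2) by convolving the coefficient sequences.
Ascending coefficients: a = [1, 3, 3], b = [2, -1, 2]. c[0] = 1×2 = 2; c[1] = 1×-1 + 3×2 = 5; c[2] = 1×2 + 3×-1 + 3×2 = 5; c[3] = 3×2 + 3×-1 = 3; c[4] = 3×2 = 6. Result coefficients: [2, 5, 5, 3, 6] → 2 + 5x + 5x^2 + 3x^3 + 6x^4

2 + 5x + 5x^2 + 3x^3 + 6x^4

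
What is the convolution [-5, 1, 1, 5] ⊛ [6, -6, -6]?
y[0] = -5×6 = -30; y[1] = -5×-6 + 1×6 = 36; y[2] = -5×-6 + 1×-6 + 1×6 = 30; y[3] = 1×-6 + 1×-6 + 5×6 = 18; y[4] = 1×-6 + 5×-6 = -36; y[5] = 5×-6 = -30

[-30, 36, 30, 18, -36, -30]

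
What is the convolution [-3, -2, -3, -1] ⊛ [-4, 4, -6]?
y[0] = -3×-4 = 12; y[1] = -3×4 + -2×-4 = -4; y[2] = -3×-6 + -2×4 + -3×-4 = 22; y[3] = -2×-6 + -3×4 + -1×-4 = 4; y[4] = -3×-6 + -1×4 = 14; y[5] = -1×-6 = 6

[12, -4, 22, 4, 14, 6]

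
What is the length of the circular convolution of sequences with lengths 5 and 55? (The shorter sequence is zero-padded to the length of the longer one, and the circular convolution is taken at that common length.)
Circular convolution (zero-padding the shorter input) has length max(m, n) = max(5, 55) = 55

55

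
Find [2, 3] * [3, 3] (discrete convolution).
y[0] = 2×3 = 6; y[1] = 2×3 + 3×3 = 15; y[2] = 3×3 = 9

[6, 15, 9]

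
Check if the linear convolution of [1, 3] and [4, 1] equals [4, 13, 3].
Recompute linear convolution of [1, 3] and [4, 1]: y[0] = 1×4 = 4; y[1] = 1×1 + 3×4 = 13; y[2] = 3×1 = 3 → [4, 13, 3]. Given [4, 13, 3] matches, so answer: Yes

Yes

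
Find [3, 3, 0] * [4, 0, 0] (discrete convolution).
y[0] = 3×4 = 12; y[1] = 3×0 + 3×4 = 12; y[2] = 3×0 + 3×0 + 0×4 = 0; y[3] = 3×0 + 0×0 = 0; y[4] = 0×0 = 0

[12, 12, 0, 0, 0]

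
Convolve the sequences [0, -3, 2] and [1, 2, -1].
y[0] = 0×1 = 0; y[1] = 0×2 + -3×1 = -3; y[2] = 0×-1 + -3×2 + 2×1 = -4; y[3] = -3×-1 + 2×2 = 7; y[4] = 2×-1 = -2

[0, -3, -4, 7, -2]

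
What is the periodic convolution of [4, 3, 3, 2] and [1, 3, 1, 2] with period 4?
Use y[k] = Σ_j s[j]·t[(k-j) mod 4]. y[0] = 4×1 + 3×2 + 3×1 + 2×3 = 19; y[1] = 4×3 + 3×1 + 3×2 + 2×1 = 23; y[2] = 4×1 + 3×3 + 3×1 + 2×2 = 20; y[3] = 4×2 + 3×1 + 3×3 + 2×1 = 22. Result: [19, 23, 20, 22]

[19, 23, 20, 22]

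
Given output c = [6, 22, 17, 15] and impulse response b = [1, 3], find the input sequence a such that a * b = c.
Deconvolve c=[6, 22, 17, 15] by b=[1, 3]. Since b[0]=1, solve forward: a[0] = c[0] / 1 = 6; a[1] = (c[1] - 6×3) / 1 = 4; a[2] = (c[2] - 4×3) / 1 = 5. So a = [6, 4, 5]. Check by forward convolution: c[0] = 6×1 = 6; c[1] = 6×3 + 4×1 = 22; c[2] = 4×3 + 5×1 = 17; c[3] = 5×3 = 15

[6, 4, 5]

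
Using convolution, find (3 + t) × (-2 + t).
Ascending coefficients: a = [3, 1], b = [-2, 1]. c[0] = 3×-2 = -6; c[1] = 3×1 + 1×-2 = 1; c[2] = 1×1 = 1. Result coefficients: [-6, 1, 1] → -6 + t + t^2

-6 + t + t^2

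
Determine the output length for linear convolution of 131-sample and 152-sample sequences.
Linear/full convolution length: m + n - 1 = 131 + 152 - 1 = 282

282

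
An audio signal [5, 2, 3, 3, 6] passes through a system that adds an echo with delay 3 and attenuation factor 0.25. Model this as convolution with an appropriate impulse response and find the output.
Direct-path + delayed-attenuated-path model → impulse response h = [1, 0, 0, 0.25] (1 at lag 0, 0.25 at lag 3). Output y[n] = x[n] + 0.25·x[n - 3] (with x[n] = 0 outside 0..4): y[0] = 5 + 0.25×0 = 5; y[1] = 2 + 0.25×0 = 2; y[2] = 3 + 0.25×0 = 3; y[3] = 3 + 0.25×5 = 4.25; y[4] = 6 + 0.25×2 = 6.5; y[5] = 0 + 0.25×3 = 0.75; y[6] = 0 + 0.25×3 = 0.75; y[7] = 0 + 0.25×6 = 1.5. So y = [5, 2, 3, 4.25, 6.5, 0.75, 0.75, 1.5]

[5, 2, 3, 4.25, 6.5, 0.75, 0.75, 1.5]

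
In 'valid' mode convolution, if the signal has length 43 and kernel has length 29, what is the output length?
'Valid' mode counts only positions where the kernel fully overlaps the signal: m - n + 1 = 43 - 29 + 1 = 15

15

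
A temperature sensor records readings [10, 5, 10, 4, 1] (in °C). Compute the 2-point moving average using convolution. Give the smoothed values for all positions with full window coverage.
2-point moving average kernel = [1, 1]. Apply in 'valid' mode (full window coverage): avg[0] = (10 + 5) / 2 = 7.5; avg[1] = (5 + 10) / 2 = 7.5; avg[2] = (10 + 4) / 2 = 7.0; avg[3] = (4 + 1) / 2 = 2.5. Smoothed values: [7.5, 7.5, 7.0, 2.5]

[7.5, 7.5, 7.0, 2.5]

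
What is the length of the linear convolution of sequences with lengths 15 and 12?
Linear/full convolution length: m + n - 1 = 15 + 12 - 1 = 26

26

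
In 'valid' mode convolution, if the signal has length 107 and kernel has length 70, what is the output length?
'Valid' mode counts only positions where the kernel fully overlaps the signal: m - n + 1 = 107 - 70 + 1 = 38

38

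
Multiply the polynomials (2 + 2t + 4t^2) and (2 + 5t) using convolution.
Ascending coefficients: a = [2, 2, 4], b = [2, 5]. c[0] = 2×2 = 4; c[1] = 2×5 + 2×2 = 14; c[2] = 2×5 + 4×2 = 18; c[3] = 4×5 = 20. Result coefficients: [4, 14, 18, 20] → 4 + 14t + 18t^2 + 20t^3

4 + 14t + 18t^2 + 20t^3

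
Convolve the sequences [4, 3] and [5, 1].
y[0] = 4×5 = 20; y[1] = 4×1 + 3×5 = 19; y[2] = 3×1 = 3

[20, 19, 3]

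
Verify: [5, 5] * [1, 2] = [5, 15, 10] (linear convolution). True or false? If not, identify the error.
Recompute linear convolution of [5, 5] and [1, 2]: y[0] = 5×1 = 5; y[1] = 5×2 + 5×1 = 15; y[2] = 5×2 = 10 → [5, 15, 10]. Given [5, 15, 10] matches, so answer: Yes

Yes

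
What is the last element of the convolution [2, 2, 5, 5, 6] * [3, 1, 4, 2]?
Use y[k] = Σ_i a[i]·b[k-i] at k=7. y[7] = 6×2 = 12

12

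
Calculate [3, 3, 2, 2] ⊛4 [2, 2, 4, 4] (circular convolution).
Use y[k] = Σ_j x[j]·h[(k-j) mod 4]. y[0] = 3×2 + 3×4 + 2×4 + 2×2 = 30; y[1] = 3×2 + 3×2 + 2×4 + 2×4 = 28; y[2] = 3×4 + 3×2 + 2×2 + 2×4 = 30; y[3] = 3×4 + 3×4 + 2×2 + 2×2 = 32. Result: [30, 28, 30, 32]

[30, 28, 30, 32]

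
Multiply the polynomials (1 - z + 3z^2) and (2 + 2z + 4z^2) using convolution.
Ascending coefficients: a = [1, -1, 3], b = [2, 2, 4]. c[0] = 1×2 = 2; c[1] = 1×2 + -1×2 = 0; c[2] = 1×4 + -1×2 + 3×2 = 8; c[3] = -1×4 + 3×2 = 2; c[4] = 3×4 = 12. Result coefficients: [2, 0, 8, 2, 12] → 2 + 8z^2 + 2z^3 + 12z^4

2 + 8z^2 + 2z^3 + 12z^4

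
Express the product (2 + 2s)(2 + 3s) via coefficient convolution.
Ascending coefficients: a = [2, 2], b = [2, 3]. c[0] = 2×2 = 4; c[1] = 2×3 + 2×2 = 10; c[2] = 2×3 = 6. Result coefficients: [4, 10, 6] → 4 + 10s + 6s^2

4 + 10s + 6s^2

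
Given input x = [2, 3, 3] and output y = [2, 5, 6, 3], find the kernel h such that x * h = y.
Output length 4 = len(x) + len(h) - 1 ⇒ len(h) = 2. Solve h forward using h[k] = (y[k] - Σ_{i≥1} x[i]·h[k-i]) / x[0]: h[0] = y[0] / x[0] = 2 / 2 = 1; h[1] = (y[1] - 3×1) / x[0] = (5 - 3×1) / 2 = 1. So h = [1, 1]. Forward-check [2, 3, 3] * [1, 1]: y[0] = 2×1 = 2; y[1] = 2×1 + 3×1 = 5; y[2] = 3×1 + 3×1 = 6; y[3] = 3×1 = 3 → [2, 5, 6, 3] ✓

[1, 1]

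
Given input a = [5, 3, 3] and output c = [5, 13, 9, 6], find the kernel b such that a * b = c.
Output length 4 = len(a) + len(b) - 1 ⇒ len(b) = 2. Solve b forward using b[k] = (c[k] - Σ_{i≥1} a[i]·b[k-i]) / a[0]: b[0] = c[0] / a[0] = 5 / 5 = 1; b[1] = (c[1] - 3×1) / a[0] = (13 - 3×1) / 5 = 2. So b = [1, 2]. Forward-check [5, 3, 3] * [1, 2]: c[0] = 5×1 = 5; c[1] = 5×2 + 3×1 = 13; c[2] = 3×2 + 3×1 = 9; c[3] = 3×2 = 6 → [5, 13, 9, 6] ✓

[1, 2]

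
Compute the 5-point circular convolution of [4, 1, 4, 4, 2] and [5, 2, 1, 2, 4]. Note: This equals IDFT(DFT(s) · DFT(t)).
Either evaluate y[k] = Σ_j s[j]·t[(k-j) mod 5] directly, or use IDFT(DFT(s) · DFT(t)). y[0] = 4×5 + 1×4 + 4×2 + 4×1 + 2×2 = 40; y[1] = 4×2 + 1×5 + 4×4 + 4×2 + 2×1 = 39; y[2] = 4×1 + 1×2 + 4×5 + 4×4 + 2×2 = 46; y[3] = 4×2 + 1×1 + 4×2 + 4×5 + 2×4 = 45; y[4] = 4×4 + 1×2 + 4×1 + 4×2 + 2×5 = 40. Result: [40, 39, 46, 45, 40]

[40, 39, 46, 45, 40]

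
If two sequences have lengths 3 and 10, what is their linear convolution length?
Linear/full convolution length: m + n - 1 = 3 + 10 - 1 = 12

12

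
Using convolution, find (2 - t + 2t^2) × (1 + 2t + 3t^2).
Ascending coefficients: a = [2, -1, 2], b = [1, 2, 3]. c[0] = 2×1 = 2; c[1] = 2×2 + -1×1 = 3; c[2] = 2×3 + -1×2 + 2×1 = 6; c[3] = -1×3 + 2×2 = 1; c[4] = 2×3 = 6. Result coefficients: [2, 3, 6, 1, 6] → 2 + 3t + 6t^2 + t^3 + 6t^4

2 + 3t + 6t^2 + t^3 + 6t^4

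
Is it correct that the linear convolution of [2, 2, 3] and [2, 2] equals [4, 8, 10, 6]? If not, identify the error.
Recompute linear convolution of [2, 2, 3] and [2, 2]: y[0] = 2×2 = 4; y[1] = 2×2 + 2×2 = 8; y[2] = 2×2 + 3×2 = 10; y[3] = 3×2 = 6 → [4, 8, 10, 6]. Given [4, 8, 10, 6] matches, so answer: Yes

Yes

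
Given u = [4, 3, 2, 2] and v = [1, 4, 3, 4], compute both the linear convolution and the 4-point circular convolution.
Linear: y_lin[0] = 4×1 = 4; y_lin[1] = 4×4 + 3×1 = 19; y_lin[2] = 4×3 + 3×4 + 2×1 = 26; y_lin[3] = 4×4 + 3×3 + 2×4 + 2×1 = 35; y_lin[4] = 3×4 + 2×3 + 2×4 = 26; y_lin[5] = 2×4 + 2×3 = 14; y_lin[6] = 2×4 = 8 → [4, 19, 26, 35, 26, 14, 8]. Circular (length 4): y[0] = 4×1 + 3×4 + 2×3 + 2×4 = 30; y[1] = 4×4 + 3×1 + 2×4 + 2×3 = 33; y[2] = 4×3 + 3×4 + 2×1 + 2×4 = 34; y[3] = 4×4 + 3×3 + 2×4 + 2×1 = 35 → [30, 33, 34, 35]

Linear: [4, 19, 26, 35, 26, 14, 8], Circular: [30, 33, 34, 35]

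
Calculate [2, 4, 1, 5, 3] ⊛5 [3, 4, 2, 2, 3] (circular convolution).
Use y[k] = Σ_j s[j]·t[(k-j) mod 5]. y[0] = 2×3 + 4×3 + 1×2 + 5×2 + 3×4 = 42; y[1] = 2×4 + 4×3 + 1×3 + 5×2 + 3×2 = 39; y[2] = 2×2 + 4×4 + 1×3 + 5×3 + 3×2 = 44; y[3] = 2×2 + 4×2 + 1×4 + 5×3 + 3×3 = 40; y[4] = 2×3 + 4×2 + 1×2 + 5×4 + 3×3 = 45. Result: [42, 39, 44, 40, 45]

[42, 39, 44, 40, 45]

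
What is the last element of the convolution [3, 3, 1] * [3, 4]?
Use y[k] = Σ_i a[i]·b[k-i] at k=3. y[3] = 1×4 = 4

4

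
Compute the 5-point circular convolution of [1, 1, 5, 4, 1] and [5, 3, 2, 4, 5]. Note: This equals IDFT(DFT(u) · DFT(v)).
Either evaluate y[k] = Σ_j u[j]·v[(k-j) mod 5] directly, or use IDFT(DFT(u) · DFT(v)). y[0] = 1×5 + 1×5 + 5×4 + 4×2 + 1×3 = 41; y[1] = 1×3 + 1×5 + 5×5 + 4×4 + 1×2 = 51; y[2] = 1×2 + 1×3 + 5×5 + 4×5 + 1×4 = 54; y[3] = 1×4 + 1×2 + 5×3 + 4×5 + 1×5 = 46; y[4] = 1×5 + 1×4 + 5×2 + 4×3 + 1×5 = 36. Result: [41, 51, 54, 46, 36]

[41, 51, 54, 46, 36]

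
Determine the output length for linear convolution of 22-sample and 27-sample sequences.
Linear/full convolution length: m + n - 1 = 22 + 27 - 1 = 48

48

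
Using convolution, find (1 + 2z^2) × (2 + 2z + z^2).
Ascending coefficients: a = [1, 0, 2], b = [2, 2, 1]. c[0] = 1×2 = 2; c[1] = 1×2 + 0×2 = 2; c[2] = 1×1 + 0×2 + 2×2 = 5; c[3] = 0×1 + 2×2 = 4; c[4] = 2×1 = 2. Result coefficients: [2, 2, 5, 4, 2] → 2 + 2z + 5z^2 + 4z^3 + 2z^4

2 + 2z + 5z^2 + 4z^3 + 2z^4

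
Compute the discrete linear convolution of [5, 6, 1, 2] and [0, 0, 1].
y[0] = 5×0 = 0; y[1] = 5×0 + 6×0 = 0; y[2] = 5×1 + 6×0 + 1×0 = 5; y[3] = 6×1 + 1×0 + 2×0 = 6; y[4] = 1×1 + 2×0 = 1; y[5] = 2×1 = 2

[0, 0, 5, 6, 1, 2]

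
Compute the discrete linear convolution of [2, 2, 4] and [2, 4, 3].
y[0] = 2×2 = 4; y[1] = 2×4 + 2×2 = 12; y[2] = 2×3 + 2×4 + 4×2 = 22; y[3] = 2×3 + 4×4 = 22; y[4] = 4×3 = 12

[4, 12, 22, 22, 12]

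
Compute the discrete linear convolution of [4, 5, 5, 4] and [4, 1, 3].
y[0] = 4×4 = 16; y[1] = 4×1 + 5×4 = 24; y[2] = 4×3 + 5×1 + 5×4 = 37; y[3] = 5×3 + 5×1 + 4×4 = 36; y[4] = 5×3 + 4×1 = 19; y[5] = 4×3 = 12

[16, 24, 37, 36, 19, 12]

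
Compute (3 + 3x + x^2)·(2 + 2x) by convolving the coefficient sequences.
Ascending coefficients: a = [3, 3, 1], b = [2, 2]. c[0] = 3×2 = 6; c[1] = 3×2 + 3×2 = 12; c[2] = 3×2 + 1×2 = 8; c[3] = 1×2 = 2. Result coefficients: [6, 12, 8, 2] → 6 + 12x + 8x^2 + 2x^3

6 + 12x + 8x^2 + 2x^3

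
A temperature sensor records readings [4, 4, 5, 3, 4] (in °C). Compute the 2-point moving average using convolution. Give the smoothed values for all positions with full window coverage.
2-point moving average kernel = [1, 1]. Apply in 'valid' mode (full window coverage): avg[0] = (4 + 4) / 2 = 4.0; avg[1] = (4 + 5) / 2 = 4.5; avg[2] = (5 + 3) / 2 = 4.0; avg[3] = (3 + 4) / 2 = 3.5. Smoothed values: [4.0, 4.5, 4.0, 3.5]

[4.0, 4.5, 4.0, 3.5]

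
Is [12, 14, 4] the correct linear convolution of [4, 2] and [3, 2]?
Recompute linear convolution of [4, 2] and [3, 2]: y[0] = 4×3 = 12; y[1] = 4×2 + 2×3 = 14; y[2] = 2×2 = 4 → [12, 14, 4]. Given [12, 14, 4] matches, so answer: Yes

Yes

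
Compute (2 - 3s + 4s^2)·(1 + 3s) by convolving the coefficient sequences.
Ascending coefficients: a = [2, -3, 4], b = [1, 3]. c[0] = 2×1 = 2; c[1] = 2×3 + -3×1 = 3; c[2] = -3×3 + 4×1 = -5; c[3] = 4×3 = 12. Result coefficients: [2, 3, -5, 12] → 2 + 3s - 5s^2 + 12s^3

2 + 3s - 5s^2 + 12s^3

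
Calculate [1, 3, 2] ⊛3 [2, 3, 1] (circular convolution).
Use y[k] = Σ_j u[j]·v[(k-j) mod 3]. y[0] = 1×2 + 3×1 + 2×3 = 11; y[1] = 1×3 + 3×2 + 2×1 = 11; y[2] = 1×1 + 3×3 + 2×2 = 14. Result: [11, 11, 14]

[11, 11, 14]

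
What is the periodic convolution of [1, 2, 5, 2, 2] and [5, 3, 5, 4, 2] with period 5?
Use y[k] = Σ_j x[j]·h[(k-j) mod 5]. y[0] = 1×5 + 2×2 + 5×4 + 2×5 + 2×3 = 45; y[1] = 1×3 + 2×5 + 5×2 + 2×4 + 2×5 = 41; y[2] = 1×5 + 2×3 + 5×5 + 2×2 + 2×4 = 48; y[3] = 1×4 + 2×5 + 5×3 + 2×5 + 2×2 = 43; y[4] = 1×2 + 2×4 + 5×5 + 2×3 + 2×5 = 51. Result: [45, 41, 48, 43, 51]

[45, 41, 48, 43, 51]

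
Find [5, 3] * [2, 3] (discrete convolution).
y[0] = 5×2 = 10; y[1] = 5×3 + 3×2 = 21; y[2] = 3×3 = 9

[10, 21, 9]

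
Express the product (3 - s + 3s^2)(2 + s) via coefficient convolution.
Ascending coefficients: a = [3, -1, 3], b = [2, 1]. c[0] = 3×2 = 6; c[1] = 3×1 + -1×2 = 1; c[2] = -1×1 + 3×2 = 5; c[3] = 3×1 = 3. Result coefficients: [6, 1, 5, 3] → 6 + s + 5s^2 + 3s^3

6 + s + 5s^2 + 3s^3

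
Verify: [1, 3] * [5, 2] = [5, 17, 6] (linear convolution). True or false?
Recompute linear convolution of [1, 3] and [5, 2]: y[0] = 1×5 = 5; y[1] = 1×2 + 3×5 = 17; y[2] = 3×2 = 6 → [5, 17, 6]. Given [5, 17, 6] matches, so answer: Yes

Yes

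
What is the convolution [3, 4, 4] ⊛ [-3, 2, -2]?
y[0] = 3×-3 = -9; y[1] = 3×2 + 4×-3 = -6; y[2] = 3×-2 + 4×2 + 4×-3 = -10; y[3] = 4×-2 + 4×2 = 0; y[4] = 4×-2 = -8

[-9, -6, -10, 0, -8]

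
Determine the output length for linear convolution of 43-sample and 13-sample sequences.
Linear/full convolution length: m + n - 1 = 43 + 13 - 1 = 55

55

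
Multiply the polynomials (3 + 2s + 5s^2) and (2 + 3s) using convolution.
Ascending coefficients: a = [3, 2, 5], b = [2, 3]. c[0] = 3×2 = 6; c[1] = 3×3 + 2×2 = 13; c[2] = 2×3 + 5×2 = 16; c[3] = 5×3 = 15. Result coefficients: [6, 13, 16, 15] → 6 + 13s + 16s^2 + 15s^3

6 + 13s + 16s^2 + 15s^3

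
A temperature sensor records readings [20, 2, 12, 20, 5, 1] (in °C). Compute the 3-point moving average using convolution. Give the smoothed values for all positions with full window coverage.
3-point moving average kernel = [1, 1, 1]. Apply in 'valid' mode (full window coverage): avg[0] = (20 + 2 + 12) / 3 = 11.33; avg[1] = (2 + 12 + 20) / 3 = 11.33; avg[2] = (12 + 20 + 5) / 3 = 12.33; avg[3] = (20 + 5 + 1) / 3 = 8.67. Smoothed values: [11.33, 11.33, 12.33, 8.67]

[11.33, 11.33, 12.33, 8.67]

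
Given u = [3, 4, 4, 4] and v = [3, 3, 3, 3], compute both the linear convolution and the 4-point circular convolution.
Linear: y_lin[0] = 3×3 = 9; y_lin[1] = 3×3 + 4×3 = 21; y_lin[2] = 3×3 + 4×3 + 4×3 = 33; y_lin[3] = 3×3 + 4×3 + 4×3 + 4×3 = 45; y_lin[4] = 4×3 + 4×3 + 4×3 = 36; y_lin[5] = 4×3 + 4×3 = 24; y_lin[6] = 4×3 = 12 → [9, 21, 33, 45, 36, 24, 12]. Circular (length 4): y[0] = 3×3 + 4×3 + 4×3 + 4×3 = 45; y[1] = 3×3 + 4×3 + 4×3 + 4×3 = 45; y[2] = 3×3 + 4×3 + 4×3 + 4×3 = 45; y[3] = 3×3 + 4×3 + 4×3 + 4×3 = 45 → [45, 45, 45, 45]

Linear: [9, 21, 33, 45, 36, 24, 12], Circular: [45, 45, 45, 45]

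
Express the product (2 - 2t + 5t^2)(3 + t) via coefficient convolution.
Ascending coefficients: a = [2, -2, 5], b = [3, 1]. c[0] = 2×3 = 6; c[1] = 2×1 + -2×3 = -4; c[2] = -2×1 + 5×3 = 13; c[3] = 5×1 = 5. Result coefficients: [6, -4, 13, 5] → 6 - 4t + 13t^2 + 5t^3

6 - 4t + 13t^2 + 5t^3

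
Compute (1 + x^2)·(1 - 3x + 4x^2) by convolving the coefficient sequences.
Ascending coefficients: a = [1, 0, 1], b = [1, -3, 4]. c[0] = 1×1 = 1; c[1] = 1×-3 + 0×1 = -3; c[2] = 1×4 + 0×-3 + 1×1 = 5; c[3] = 0×4 + 1×-3 = -3; c[4] = 1×4 = 4. Result coefficients: [1, -3, 5, -3, 4] → 1 - 3x + 5x^2 - 3x^3 + 4x^4

1 - 3x + 5x^2 - 3x^3 + 4x^4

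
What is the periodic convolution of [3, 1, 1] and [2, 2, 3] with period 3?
Use y[k] = Σ_j u[j]·v[(k-j) mod 3]. y[0] = 3×2 + 1×3 + 1×2 = 11; y[1] = 3×2 + 1×2 + 1×3 = 11; y[2] = 3×3 + 1×2 + 1×2 = 13. Result: [11, 11, 13]

[11, 11, 13]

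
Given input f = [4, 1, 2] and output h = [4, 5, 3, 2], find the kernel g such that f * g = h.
Output length 4 = len(f) + len(g) - 1 ⇒ len(g) = 2. Solve g forward using g[k] = (h[k] - Σ_{i≥1} f[i]·g[k-i]) / f[0]: g[0] = h[0] / f[0] = 4 / 4 = 1; g[1] = (h[1] - 1×1) / f[0] = (5 - 1×1) / 4 = 1. So g = [1, 1]. Forward-check [4, 1, 2] * [1, 1]: h[0] = 4×1 = 4; h[1] = 4×1 + 1×1 = 5; h[2] = 1×1 + 2×1 = 3; h[3] = 2×1 = 2 → [4, 5, 3, 2] ✓

[1, 1]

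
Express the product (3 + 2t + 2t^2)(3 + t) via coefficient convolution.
Ascending coefficients: a = [3, 2, 2], b = [3, 1]. c[0] = 3×3 = 9; c[1] = 3×1 + 2×3 = 9; c[2] = 2×1 + 2×3 = 8; c[3] = 2×1 = 2. Result coefficients: [9, 9, 8, 2] → 9 + 9t + 8t^2 + 2t^3

9 + 9t + 8t^2 + 2t^3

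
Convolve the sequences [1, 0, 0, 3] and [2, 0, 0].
y[0] = 1×2 = 2; y[1] = 1×0 + 0×2 = 0; y[2] = 1×0 + 0×0 + 0×2 = 0; y[3] = 0×0 + 0×0 + 3×2 = 6; y[4] = 0×0 + 3×0 = 0; y[5] = 3×0 = 0

[2, 0, 0, 6, 0, 0]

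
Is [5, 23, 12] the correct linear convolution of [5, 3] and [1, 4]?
Recompute linear convolution of [5, 3] and [1, 4]: y[0] = 5×1 = 5; y[1] = 5×4 + 3×1 = 23; y[2] = 3×4 = 12 → [5, 23, 12]. Given [5, 23, 12] matches, so answer: Yes

Yes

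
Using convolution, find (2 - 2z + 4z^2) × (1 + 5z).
Ascending coefficients: a = [2, -2, 4], b = [1, 5]. c[0] = 2×1 = 2; c[1] = 2×5 + -2×1 = 8; c[2] = -2×5 + 4×1 = -6; c[3] = 4×5 = 20. Result coefficients: [2, 8, -6, 20] → 2 + 8z - 6z^2 + 20z^3

2 + 8z - 6z^2 + 20z^3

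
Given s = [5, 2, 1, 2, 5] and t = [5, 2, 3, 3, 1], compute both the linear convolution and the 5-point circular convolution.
Linear: y_lin[0] = 5×5 = 25; y_lin[1] = 5×2 + 2×5 = 20; y_lin[2] = 5×3 + 2×2 + 1×5 = 24; y_lin[3] = 5×3 + 2×3 + 1×2 + 2×5 = 33; y_lin[4] = 5×1 + 2×3 + 1×3 + 2×2 + 5×5 = 43; y_lin[5] = 2×1 + 1×3 + 2×3 + 5×2 = 21; y_lin[6] = 1×1 + 2×3 + 5×3 = 22; y_lin[7] = 2×1 + 5×3 = 17; y_lin[8] = 5×1 = 5 → [25, 20, 24, 33, 43, 21, 22, 17, 5]. Circular (length 5): y[0] = 5×5 + 2×1 + 1×3 + 2×3 + 5×2 = 46; y[1] = 5×2 + 2×5 + 1×1 + 2×3 + 5×3 = 42; y[2] = 5×3 + 2×2 + 1×5 + 2×1 + 5×3 = 41; y[3] = 5×3 + 2×3 + 1×2 + 2×5 + 5×1 = 38; y[4] = 5×1 + 2×3 + 1×3 + 2×2 + 5×5 = 43 → [46, 42, 41, 38, 43]

Linear: [25, 20, 24, 33, 43, 21, 22, 17, 5], Circular: [46, 42, 41, 38, 43]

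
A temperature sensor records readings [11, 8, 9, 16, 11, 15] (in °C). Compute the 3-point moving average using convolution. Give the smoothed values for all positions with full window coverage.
3-point moving average kernel = [1, 1, 1]. Apply in 'valid' mode (full window coverage): avg[0] = (11 + 8 + 9) / 3 = 9.33; avg[1] = (8 + 9 + 16) / 3 = 11.0; avg[2] = (9 + 16 + 11) / 3 = 12.0; avg[3] = (16 + 11 + 15) / 3 = 14.0. Smoothed values: [9.33, 11.0, 12.0, 14.0]

[9.33, 11.0, 12.0, 14.0]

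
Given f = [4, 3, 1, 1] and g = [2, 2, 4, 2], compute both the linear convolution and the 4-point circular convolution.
Linear: y_lin[0] = 4×2 = 8; y_lin[1] = 4×2 + 3×2 = 14; y_lin[2] = 4×4 + 3×2 + 1×2 = 24; y_lin[3] = 4×2 + 3×4 + 1×2 + 1×2 = 24; y_lin[4] = 3×2 + 1×4 + 1×2 = 12; y_lin[5] = 1×2 + 1×4 = 6; y_lin[6] = 1×2 = 2 → [8, 14, 24, 24, 12, 6, 2]. Circular (length 4): y[0] = 4×2 + 3×2 + 1×4 + 1×2 = 20; y[1] = 4×2 + 3×2 + 1×2 + 1×4 = 20; y[2] = 4×4 + 3×2 + 1×2 + 1×2 = 26; y[3] = 4×2 + 3×4 + 1×2 + 1×2 = 24 → [20, 20, 26, 24]

Linear: [8, 14, 24, 24, 12, 6, 2], Circular: [20, 20, 26, 24]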